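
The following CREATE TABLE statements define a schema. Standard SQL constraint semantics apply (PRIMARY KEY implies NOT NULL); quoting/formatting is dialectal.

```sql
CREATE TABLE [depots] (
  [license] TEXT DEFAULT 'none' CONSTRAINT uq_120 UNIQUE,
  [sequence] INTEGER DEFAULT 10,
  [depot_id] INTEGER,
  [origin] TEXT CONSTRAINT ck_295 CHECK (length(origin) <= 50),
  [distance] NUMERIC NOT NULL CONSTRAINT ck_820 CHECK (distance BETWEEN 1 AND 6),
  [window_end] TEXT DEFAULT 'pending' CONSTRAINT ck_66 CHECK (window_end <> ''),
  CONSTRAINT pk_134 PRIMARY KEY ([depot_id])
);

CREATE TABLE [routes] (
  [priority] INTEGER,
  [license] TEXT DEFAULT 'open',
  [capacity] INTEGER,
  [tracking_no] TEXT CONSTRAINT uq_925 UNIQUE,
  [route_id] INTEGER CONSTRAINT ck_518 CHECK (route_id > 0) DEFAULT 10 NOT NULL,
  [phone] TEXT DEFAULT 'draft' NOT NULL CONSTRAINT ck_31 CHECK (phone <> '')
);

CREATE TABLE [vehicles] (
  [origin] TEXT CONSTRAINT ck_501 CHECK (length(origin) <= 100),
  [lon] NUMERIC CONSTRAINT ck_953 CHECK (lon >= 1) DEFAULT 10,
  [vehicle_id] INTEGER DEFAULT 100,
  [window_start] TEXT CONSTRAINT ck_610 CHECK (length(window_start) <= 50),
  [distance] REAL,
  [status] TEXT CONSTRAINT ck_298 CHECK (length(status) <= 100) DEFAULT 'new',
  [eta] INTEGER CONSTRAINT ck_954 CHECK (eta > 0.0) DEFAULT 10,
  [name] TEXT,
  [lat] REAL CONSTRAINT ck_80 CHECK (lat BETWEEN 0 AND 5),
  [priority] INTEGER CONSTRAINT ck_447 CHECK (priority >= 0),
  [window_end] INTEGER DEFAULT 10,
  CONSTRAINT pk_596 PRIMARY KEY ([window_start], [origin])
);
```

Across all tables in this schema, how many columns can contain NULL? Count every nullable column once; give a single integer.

depots: 4 nullable (license, sequence, origin, window_end — PK (depot_id) and explicit NOT NULL columns excluded).
routes: 4 nullable (priority, license, capacity, tracking_no — PK none and explicit NOT NULL columns excluded).
vehicles: 9 nullable (lon, vehicle_id, distance, status, eta, name, lat, priority, window_end — PK (window_start, origin) and explicit NOT NULL columns excluded).
Total: 4 + 4 + 9 = 17.

17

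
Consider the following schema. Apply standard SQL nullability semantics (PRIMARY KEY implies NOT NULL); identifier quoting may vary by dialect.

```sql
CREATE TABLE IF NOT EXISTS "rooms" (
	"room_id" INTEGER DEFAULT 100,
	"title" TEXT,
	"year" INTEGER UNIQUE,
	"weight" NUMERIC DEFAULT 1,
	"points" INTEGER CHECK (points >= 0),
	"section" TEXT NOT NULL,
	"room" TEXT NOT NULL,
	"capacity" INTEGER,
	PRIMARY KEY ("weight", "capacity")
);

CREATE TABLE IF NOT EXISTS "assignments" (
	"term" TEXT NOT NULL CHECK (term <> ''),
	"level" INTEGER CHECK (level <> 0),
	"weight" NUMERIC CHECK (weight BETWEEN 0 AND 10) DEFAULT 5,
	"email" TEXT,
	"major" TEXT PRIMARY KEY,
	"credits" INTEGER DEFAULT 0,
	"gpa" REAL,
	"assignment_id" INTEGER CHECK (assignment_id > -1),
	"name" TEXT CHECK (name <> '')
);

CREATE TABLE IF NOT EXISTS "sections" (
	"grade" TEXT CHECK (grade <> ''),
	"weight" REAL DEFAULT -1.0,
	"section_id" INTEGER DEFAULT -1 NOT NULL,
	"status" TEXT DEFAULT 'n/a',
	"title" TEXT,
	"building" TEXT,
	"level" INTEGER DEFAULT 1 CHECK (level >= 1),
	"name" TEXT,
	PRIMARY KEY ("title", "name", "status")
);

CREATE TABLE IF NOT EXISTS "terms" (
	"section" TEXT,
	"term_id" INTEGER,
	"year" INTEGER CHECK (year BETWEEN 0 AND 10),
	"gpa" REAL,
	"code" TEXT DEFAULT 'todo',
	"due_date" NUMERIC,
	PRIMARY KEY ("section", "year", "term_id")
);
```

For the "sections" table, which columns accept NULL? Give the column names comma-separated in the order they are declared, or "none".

- grade: CHECK does not forbid NULL (a CHECK constraint passes when its expression is NULL) → nullable.
- weight: DEFAULT only fills an omitted column; an explicit NULL is still allowed → nullable.
- section_id: declared NOT NULL → not nullable.
- status: part of the PRIMARY KEY, which implies NOT NULL → not nullable.
- title: part of the PRIMARY KEY, which implies NOT NULL → not nullable.
- building: no NOT NULL constraint applies → nullable.
- level: CHECK does not forbid NULL (a CHECK constraint passes when its expression is NULL) → nullable.
- name: part of the PRIMARY KEY, which implies NOT NULL → not nullable.

grade, weight, building, level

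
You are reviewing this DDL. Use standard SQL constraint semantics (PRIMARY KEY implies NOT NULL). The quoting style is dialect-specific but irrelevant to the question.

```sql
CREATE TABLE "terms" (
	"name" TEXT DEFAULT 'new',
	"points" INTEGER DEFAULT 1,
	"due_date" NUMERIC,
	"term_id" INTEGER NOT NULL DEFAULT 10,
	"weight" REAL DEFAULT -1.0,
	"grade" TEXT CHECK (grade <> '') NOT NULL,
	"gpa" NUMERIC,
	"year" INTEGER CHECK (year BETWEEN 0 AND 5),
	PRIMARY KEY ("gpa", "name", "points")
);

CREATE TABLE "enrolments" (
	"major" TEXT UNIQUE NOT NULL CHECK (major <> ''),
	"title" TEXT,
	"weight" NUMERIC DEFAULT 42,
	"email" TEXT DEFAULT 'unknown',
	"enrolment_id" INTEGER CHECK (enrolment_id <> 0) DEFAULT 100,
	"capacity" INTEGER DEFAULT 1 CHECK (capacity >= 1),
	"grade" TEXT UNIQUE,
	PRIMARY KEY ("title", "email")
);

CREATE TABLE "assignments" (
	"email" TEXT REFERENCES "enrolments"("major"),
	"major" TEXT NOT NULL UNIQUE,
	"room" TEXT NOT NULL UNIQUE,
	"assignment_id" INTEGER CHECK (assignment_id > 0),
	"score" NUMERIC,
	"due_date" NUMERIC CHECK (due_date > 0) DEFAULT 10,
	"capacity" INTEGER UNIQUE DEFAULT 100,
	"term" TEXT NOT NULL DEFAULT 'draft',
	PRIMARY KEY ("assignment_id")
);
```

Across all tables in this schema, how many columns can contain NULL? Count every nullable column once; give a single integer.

terms: 3 nullable (due_date, weight, year — PK (gpa, name, points) and explicit NOT NULL columns excluded).
enrolments: 4 nullable (weight, enrolment_id, capacity, grade — PK (title, email) and explicit NOT NULL columns excluded).
assignments: 4 nullable (email, score, due_date, capacity — PK (assignment_id) and explicit NOT NULL columns excluded).
Total: 3 + 4 + 4 = 11.

11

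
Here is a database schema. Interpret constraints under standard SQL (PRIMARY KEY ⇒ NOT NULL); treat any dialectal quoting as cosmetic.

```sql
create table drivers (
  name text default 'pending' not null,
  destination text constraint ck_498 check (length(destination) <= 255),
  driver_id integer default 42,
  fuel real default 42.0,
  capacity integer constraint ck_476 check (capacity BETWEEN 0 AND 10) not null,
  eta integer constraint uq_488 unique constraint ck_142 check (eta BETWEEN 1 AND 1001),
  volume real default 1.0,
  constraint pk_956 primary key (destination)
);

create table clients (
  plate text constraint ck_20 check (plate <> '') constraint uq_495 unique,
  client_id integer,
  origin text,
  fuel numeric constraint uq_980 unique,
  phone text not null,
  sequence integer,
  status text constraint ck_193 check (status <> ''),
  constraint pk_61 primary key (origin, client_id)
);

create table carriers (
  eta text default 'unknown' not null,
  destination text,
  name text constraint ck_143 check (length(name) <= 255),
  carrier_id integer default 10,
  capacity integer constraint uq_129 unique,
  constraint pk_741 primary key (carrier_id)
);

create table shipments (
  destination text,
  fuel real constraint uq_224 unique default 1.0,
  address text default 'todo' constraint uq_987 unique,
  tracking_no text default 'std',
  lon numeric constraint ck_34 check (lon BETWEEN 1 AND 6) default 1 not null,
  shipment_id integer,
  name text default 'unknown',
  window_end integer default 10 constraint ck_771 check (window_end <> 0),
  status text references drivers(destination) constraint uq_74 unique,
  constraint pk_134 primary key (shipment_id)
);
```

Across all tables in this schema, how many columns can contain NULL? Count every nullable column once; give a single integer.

18

drivers: 4 nullable (driver_id, fuel, eta, volume — PK (destination) and explicit NOT NULL columns excluded).
clients: 4 nullable (plate, fuel, sequence, status — PK (origin, client_id) and explicit NOT NULL columns excluded).
carriers: 3 nullable (destination, name, capacity — PK (carrier_id) and explicit NOT NULL columns excluded).
shipments: 7 nullable (destination, fuel, address, tracking_no, name, window_end, status — PK (shipment_id) and explicit NOT NULL columns excluded).
Total: 4 + 4 + 3 + 7 = 18.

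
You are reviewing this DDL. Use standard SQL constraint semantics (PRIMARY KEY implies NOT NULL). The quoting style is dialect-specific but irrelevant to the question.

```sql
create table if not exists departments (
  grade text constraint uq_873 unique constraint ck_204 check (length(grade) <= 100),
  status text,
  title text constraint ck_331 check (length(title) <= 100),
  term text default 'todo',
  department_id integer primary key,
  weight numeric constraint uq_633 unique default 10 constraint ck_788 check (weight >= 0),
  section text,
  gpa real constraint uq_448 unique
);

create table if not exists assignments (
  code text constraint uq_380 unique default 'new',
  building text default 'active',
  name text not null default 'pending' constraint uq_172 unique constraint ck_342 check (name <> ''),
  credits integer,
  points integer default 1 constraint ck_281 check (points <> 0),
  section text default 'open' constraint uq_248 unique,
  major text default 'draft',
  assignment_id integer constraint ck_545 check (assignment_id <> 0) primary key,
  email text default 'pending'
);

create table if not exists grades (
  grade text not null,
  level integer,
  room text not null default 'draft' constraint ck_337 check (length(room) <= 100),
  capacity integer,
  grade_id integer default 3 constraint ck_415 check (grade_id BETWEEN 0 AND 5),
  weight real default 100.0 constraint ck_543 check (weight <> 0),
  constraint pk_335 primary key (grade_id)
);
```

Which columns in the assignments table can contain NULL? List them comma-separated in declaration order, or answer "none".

code, building, credits, points, section, major, email

- code: UNIQUE does not imply NOT NULL → nullable.
- building: DEFAULT only fills an omitted column; an explicit NULL is still allowed → nullable.
- name: declared NOT NULL → not nullable.
- credits: no NOT NULL constraint applies → nullable.
- points: CHECK does not forbid NULL (a CHECK constraint passes when its expression is NULL) → nullable.
- section: UNIQUE does not imply NOT NULL → nullable.
- major: DEFAULT only fills an omitted column; an explicit NULL is still allowed → nullable.
- assignment_id: part of the PRIMARY KEY, which implies NOT NULL → not nullable.
- email: DEFAULT only fills an omitted column; an explicit NULL is still allowed → nullable.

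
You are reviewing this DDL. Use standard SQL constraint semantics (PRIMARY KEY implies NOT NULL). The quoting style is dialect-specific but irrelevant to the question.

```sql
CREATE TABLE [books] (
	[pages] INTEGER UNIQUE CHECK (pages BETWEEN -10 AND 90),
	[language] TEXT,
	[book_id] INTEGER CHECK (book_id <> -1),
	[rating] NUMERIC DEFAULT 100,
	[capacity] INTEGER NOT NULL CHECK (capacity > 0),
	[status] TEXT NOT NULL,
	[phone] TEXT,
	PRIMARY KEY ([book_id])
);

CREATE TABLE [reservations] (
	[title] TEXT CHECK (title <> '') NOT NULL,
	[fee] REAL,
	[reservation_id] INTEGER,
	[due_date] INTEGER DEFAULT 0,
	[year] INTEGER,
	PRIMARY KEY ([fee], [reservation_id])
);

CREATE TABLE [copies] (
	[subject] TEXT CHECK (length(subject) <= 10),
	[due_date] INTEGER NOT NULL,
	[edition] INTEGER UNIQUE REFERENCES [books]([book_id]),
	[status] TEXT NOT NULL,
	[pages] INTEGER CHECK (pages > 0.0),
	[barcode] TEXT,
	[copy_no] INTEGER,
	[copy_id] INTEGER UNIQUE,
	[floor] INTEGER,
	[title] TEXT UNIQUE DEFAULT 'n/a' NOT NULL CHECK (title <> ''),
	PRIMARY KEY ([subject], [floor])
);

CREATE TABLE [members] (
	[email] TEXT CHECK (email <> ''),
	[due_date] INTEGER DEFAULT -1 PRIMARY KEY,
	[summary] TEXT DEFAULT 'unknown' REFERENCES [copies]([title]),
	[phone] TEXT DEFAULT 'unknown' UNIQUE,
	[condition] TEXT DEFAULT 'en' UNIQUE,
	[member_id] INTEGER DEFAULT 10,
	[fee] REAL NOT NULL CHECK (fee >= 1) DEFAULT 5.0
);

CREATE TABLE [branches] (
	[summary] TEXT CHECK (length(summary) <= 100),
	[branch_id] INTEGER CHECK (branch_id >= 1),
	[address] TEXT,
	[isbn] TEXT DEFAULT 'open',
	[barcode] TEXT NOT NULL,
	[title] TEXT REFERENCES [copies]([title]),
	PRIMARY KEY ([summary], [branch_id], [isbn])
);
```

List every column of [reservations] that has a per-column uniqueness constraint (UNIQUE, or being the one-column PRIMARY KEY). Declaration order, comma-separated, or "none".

none

- title: no UNIQUE or single-column PK constraint.
- fee: part of a composite PRIMARY KEY — only the tuple is unique, not this column on its own.
- reservation_id: part of a composite PRIMARY KEY — only the tuple is unique, not this column on its own.
- due_date: no UNIQUE or single-column PK constraint.
- year: no UNIQUE or single-column PK constraint.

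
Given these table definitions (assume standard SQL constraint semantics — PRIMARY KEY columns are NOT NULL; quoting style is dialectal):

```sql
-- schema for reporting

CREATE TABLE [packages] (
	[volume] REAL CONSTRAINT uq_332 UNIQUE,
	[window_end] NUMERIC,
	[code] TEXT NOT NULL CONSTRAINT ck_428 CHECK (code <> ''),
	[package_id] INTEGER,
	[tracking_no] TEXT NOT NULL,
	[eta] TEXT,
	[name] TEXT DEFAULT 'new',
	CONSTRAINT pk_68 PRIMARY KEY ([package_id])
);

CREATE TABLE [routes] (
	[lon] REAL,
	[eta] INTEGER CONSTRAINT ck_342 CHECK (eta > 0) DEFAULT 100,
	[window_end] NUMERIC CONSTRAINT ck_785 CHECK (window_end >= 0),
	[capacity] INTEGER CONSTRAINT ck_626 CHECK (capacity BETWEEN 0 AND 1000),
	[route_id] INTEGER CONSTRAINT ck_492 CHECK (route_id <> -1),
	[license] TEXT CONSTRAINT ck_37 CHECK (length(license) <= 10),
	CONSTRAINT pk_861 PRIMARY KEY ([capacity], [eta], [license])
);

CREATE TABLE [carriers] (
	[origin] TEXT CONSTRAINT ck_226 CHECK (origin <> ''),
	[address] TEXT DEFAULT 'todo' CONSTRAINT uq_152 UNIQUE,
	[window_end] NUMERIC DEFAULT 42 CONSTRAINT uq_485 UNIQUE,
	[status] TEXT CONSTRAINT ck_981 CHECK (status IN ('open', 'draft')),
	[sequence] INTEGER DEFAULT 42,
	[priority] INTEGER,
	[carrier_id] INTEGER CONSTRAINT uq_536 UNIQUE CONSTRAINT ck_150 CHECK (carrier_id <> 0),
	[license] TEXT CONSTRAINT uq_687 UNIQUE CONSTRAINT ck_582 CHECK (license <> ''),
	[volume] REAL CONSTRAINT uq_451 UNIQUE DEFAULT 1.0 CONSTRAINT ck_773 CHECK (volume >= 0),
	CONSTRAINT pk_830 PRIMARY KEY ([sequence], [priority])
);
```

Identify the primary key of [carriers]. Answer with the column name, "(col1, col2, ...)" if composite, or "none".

(sequence, priority)

A table-level PRIMARY KEY clause names 2 columns: sequence, priority.
This is a composite key — the combination is unique, not each column individually.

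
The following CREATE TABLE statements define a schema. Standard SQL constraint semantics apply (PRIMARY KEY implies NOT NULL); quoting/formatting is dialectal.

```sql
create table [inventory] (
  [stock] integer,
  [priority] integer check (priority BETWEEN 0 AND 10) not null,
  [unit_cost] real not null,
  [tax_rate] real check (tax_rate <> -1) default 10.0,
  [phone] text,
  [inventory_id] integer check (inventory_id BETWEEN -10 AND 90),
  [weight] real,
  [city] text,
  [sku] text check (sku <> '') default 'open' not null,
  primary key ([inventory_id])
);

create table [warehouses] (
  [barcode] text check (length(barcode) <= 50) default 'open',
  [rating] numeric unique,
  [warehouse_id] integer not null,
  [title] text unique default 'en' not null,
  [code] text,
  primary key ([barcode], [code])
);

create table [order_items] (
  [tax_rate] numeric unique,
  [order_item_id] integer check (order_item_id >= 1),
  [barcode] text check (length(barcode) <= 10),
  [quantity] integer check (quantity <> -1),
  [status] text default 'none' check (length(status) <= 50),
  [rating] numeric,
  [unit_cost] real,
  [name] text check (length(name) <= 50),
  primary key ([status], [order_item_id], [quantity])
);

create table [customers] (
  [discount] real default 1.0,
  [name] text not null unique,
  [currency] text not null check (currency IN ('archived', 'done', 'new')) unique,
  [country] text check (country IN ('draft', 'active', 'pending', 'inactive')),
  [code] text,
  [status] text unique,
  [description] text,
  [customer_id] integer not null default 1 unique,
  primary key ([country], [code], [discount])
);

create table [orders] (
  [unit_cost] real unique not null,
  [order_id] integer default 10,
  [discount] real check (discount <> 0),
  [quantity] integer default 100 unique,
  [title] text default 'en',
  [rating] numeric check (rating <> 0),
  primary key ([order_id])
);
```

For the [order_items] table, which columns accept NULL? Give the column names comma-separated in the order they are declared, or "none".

tax_rate, barcode, rating, unit_cost, name

- tax_rate: UNIQUE does not imply NOT NULL → nullable.
- order_item_id: part of the PRIMARY KEY, which implies NOT NULL → not nullable.
- barcode: CHECK does not forbid NULL (a CHECK constraint passes when its expression is NULL) → nullable.
- quantity: part of the PRIMARY KEY, which implies NOT NULL → not nullable.
- status: part of the PRIMARY KEY, which implies NOT NULL → not nullable.
- rating: no NOT NULL constraint applies → nullable.
- unit_cost: no NOT NULL constraint applies → nullable.
- name: CHECK does not forbid NULL (a CHECK constraint passes when its expression is NULL) → nullable.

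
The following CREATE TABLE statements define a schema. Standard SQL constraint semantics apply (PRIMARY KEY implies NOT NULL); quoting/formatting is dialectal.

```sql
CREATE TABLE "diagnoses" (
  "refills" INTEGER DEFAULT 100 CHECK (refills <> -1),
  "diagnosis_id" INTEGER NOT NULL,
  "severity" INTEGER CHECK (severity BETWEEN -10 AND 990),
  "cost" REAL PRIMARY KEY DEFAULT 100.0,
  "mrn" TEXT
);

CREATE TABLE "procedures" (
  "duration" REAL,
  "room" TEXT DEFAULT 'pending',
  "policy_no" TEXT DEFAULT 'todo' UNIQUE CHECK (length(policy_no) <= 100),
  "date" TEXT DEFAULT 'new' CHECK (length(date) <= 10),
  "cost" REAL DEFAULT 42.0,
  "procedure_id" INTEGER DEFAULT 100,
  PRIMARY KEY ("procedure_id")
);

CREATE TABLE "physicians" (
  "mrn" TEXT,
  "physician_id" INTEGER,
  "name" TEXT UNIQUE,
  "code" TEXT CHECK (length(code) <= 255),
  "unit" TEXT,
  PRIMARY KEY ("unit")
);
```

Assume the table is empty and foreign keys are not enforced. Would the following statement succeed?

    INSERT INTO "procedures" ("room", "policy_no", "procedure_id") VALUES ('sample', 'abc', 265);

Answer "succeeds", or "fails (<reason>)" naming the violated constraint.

succeeds

NOT NULL columns: procedure_id is supplied.
CHECK constraints: 'abc' satisfies (length(policy_no) <= 100).
No constraint is violated.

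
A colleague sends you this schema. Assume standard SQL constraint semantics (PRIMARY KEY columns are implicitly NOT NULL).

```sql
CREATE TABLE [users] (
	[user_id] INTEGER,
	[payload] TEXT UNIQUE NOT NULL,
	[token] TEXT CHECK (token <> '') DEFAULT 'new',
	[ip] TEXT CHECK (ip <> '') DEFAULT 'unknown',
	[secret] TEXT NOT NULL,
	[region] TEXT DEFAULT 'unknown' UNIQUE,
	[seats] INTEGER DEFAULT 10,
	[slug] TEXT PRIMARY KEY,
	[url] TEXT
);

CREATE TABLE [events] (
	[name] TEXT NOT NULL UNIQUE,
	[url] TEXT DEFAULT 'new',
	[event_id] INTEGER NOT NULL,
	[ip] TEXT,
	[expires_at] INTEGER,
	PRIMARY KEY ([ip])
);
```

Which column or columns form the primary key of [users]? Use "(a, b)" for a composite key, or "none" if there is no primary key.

slug

slug is declared PRIMARY KEY inline on the column.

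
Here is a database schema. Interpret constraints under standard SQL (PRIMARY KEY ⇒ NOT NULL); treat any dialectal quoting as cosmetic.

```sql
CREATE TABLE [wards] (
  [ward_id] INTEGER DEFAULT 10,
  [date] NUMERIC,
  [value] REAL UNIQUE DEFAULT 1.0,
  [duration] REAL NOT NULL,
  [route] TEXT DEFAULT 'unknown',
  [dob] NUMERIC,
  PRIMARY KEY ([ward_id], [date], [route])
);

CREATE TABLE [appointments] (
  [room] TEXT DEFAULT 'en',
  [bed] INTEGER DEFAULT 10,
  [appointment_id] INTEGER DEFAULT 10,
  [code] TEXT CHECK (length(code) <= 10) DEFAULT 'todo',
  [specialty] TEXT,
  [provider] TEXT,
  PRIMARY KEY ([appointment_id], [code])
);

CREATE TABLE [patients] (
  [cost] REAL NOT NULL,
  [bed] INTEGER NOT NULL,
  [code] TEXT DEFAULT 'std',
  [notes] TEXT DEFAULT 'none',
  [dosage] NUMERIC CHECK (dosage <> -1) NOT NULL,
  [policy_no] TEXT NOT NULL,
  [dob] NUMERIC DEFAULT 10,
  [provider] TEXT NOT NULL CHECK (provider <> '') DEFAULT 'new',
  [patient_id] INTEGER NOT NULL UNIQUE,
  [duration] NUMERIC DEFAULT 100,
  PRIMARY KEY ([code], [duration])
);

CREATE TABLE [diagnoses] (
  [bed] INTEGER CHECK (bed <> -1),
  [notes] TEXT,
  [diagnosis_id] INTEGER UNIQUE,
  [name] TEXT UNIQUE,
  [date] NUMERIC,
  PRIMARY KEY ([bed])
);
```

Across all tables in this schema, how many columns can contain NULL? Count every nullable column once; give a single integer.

wards: 2 nullable (value, dob — PK (ward_id, date, route) and explicit NOT NULL columns excluded).
appointments: 4 nullable (room, bed, specialty, provider — PK (appointment_id, code) and explicit NOT NULL columns excluded).
patients: 2 nullable (notes, dob — PK (code, duration) and explicit NOT NULL columns excluded).
diagnoses: 4 nullable (notes, diagnosis_id, name, date — PK (bed) and explicit NOT NULL columns excluded).
Total: 2 + 4 + 2 + 4 = 12.

12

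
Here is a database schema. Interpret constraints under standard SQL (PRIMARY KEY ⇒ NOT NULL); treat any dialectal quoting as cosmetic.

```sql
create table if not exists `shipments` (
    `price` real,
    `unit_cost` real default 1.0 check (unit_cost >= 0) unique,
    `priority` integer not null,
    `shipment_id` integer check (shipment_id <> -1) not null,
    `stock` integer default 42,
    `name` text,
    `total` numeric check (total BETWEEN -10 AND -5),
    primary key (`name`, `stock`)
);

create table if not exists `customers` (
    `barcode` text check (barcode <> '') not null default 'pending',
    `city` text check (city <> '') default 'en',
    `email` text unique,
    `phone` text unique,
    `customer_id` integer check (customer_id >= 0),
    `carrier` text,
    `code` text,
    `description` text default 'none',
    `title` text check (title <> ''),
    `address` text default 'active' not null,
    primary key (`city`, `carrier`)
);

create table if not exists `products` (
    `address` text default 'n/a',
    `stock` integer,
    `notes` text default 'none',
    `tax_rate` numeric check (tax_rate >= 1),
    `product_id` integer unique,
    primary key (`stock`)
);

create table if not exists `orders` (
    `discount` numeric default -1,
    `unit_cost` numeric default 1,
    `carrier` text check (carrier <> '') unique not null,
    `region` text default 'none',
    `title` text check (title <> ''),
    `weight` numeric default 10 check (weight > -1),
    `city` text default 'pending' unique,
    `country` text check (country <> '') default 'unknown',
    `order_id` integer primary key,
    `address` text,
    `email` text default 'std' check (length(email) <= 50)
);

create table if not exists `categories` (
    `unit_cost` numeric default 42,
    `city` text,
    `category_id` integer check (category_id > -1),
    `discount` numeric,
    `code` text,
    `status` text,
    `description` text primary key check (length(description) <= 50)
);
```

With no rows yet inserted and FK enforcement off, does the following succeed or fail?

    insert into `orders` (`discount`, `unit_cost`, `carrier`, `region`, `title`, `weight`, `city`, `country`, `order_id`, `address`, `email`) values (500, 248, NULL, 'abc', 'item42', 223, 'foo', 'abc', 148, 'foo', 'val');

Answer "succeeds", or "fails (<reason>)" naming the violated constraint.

fails (NOT NULL on carrier)

carrier is explicitly set to NULL, but carrier is declared NOT NULL.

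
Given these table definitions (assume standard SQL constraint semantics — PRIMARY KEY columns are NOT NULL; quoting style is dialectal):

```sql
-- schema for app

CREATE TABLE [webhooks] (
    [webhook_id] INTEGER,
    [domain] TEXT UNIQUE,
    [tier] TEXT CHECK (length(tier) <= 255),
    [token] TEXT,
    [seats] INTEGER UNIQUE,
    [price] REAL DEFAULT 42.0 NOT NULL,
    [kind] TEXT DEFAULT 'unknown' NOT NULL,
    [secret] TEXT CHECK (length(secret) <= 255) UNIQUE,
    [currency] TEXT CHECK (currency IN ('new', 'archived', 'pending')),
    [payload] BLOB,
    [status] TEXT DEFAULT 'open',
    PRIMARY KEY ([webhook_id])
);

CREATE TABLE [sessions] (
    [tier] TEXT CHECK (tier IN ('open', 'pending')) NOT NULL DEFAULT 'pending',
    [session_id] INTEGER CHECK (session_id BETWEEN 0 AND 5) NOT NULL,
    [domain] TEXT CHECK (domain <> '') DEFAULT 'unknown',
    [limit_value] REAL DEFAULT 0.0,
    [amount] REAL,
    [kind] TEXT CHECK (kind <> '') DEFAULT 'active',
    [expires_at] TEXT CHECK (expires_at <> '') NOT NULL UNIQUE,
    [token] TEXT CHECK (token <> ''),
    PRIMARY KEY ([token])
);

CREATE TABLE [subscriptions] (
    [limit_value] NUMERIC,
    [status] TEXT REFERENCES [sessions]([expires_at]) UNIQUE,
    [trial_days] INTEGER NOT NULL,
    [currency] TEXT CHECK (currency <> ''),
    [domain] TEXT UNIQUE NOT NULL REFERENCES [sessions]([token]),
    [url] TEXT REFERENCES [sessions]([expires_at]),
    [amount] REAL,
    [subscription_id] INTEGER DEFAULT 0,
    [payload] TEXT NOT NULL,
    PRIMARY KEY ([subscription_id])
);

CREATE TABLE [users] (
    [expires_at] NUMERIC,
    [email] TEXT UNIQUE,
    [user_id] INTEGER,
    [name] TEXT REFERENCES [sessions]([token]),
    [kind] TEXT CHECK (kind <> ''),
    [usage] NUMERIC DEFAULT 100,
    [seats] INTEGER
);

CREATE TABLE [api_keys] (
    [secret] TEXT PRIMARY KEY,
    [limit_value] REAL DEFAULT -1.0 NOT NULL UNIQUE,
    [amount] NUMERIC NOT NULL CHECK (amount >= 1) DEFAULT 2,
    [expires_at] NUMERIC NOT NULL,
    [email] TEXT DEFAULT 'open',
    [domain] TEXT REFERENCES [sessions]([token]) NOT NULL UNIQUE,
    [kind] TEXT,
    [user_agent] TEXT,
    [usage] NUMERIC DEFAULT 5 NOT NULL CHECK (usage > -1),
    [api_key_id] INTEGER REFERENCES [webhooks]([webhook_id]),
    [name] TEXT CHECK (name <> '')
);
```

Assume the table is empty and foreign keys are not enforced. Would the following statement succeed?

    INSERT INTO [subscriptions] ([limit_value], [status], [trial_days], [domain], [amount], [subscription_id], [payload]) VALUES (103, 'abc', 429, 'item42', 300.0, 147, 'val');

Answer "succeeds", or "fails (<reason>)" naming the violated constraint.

NOT NULL columns: domain is supplied; payload is supplied; subscription_id is supplied; trial_days is supplied.
No constraint is violated.

succeeds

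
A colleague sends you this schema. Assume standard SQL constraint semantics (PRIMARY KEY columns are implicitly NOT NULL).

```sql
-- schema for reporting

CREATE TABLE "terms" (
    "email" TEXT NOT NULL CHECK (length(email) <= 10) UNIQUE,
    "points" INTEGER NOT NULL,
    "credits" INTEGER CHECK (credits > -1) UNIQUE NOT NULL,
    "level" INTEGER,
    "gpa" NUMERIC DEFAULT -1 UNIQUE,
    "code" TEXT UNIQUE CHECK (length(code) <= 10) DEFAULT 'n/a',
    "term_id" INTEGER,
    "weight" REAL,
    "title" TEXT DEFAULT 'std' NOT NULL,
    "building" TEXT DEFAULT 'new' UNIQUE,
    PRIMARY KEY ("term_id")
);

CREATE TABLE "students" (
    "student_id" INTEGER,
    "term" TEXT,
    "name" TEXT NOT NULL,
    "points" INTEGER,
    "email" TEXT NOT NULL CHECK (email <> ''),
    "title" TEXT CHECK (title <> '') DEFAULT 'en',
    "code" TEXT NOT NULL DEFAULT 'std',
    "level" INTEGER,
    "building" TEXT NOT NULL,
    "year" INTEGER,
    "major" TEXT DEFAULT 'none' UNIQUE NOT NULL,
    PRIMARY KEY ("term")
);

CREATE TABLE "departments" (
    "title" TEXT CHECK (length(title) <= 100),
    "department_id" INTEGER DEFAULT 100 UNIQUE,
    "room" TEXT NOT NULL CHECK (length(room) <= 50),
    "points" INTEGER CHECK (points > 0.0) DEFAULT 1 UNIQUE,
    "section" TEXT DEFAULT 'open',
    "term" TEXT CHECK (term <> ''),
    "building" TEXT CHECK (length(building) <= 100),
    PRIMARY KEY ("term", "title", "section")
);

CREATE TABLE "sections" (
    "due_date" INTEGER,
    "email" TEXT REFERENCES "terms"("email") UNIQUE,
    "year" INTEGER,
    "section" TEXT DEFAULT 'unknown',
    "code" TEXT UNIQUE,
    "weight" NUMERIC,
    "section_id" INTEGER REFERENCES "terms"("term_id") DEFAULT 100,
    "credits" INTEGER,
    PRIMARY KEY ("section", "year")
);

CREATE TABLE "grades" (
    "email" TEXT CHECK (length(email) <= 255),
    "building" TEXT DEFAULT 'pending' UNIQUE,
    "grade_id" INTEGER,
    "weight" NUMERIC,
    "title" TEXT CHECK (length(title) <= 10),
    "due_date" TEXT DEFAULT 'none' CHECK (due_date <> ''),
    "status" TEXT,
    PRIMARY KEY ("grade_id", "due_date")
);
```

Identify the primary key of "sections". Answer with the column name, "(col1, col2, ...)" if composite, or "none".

(section, year)

A table-level PRIMARY KEY clause names 2 columns: section, year.
This is a composite key — the combination is unique, not each column individually.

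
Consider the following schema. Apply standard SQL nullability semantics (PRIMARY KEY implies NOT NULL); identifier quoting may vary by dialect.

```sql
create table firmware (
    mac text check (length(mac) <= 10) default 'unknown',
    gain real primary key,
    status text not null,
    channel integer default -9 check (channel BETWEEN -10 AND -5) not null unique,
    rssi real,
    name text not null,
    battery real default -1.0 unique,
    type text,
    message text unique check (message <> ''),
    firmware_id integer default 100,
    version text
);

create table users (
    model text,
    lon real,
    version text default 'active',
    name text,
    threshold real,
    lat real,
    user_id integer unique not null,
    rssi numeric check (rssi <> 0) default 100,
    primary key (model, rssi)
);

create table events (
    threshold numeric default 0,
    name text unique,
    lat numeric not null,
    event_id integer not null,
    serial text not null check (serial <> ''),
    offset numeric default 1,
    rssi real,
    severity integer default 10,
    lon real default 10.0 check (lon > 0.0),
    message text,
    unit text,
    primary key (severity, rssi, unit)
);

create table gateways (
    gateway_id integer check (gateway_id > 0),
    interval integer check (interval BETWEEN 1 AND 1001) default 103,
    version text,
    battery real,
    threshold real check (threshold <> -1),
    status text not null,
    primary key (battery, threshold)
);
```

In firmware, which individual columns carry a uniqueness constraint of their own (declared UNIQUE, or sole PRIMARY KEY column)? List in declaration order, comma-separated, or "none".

gain, channel, battery, message

- mac: no UNIQUE or single-column PK constraint.
- gain: single-column PRIMARY KEY → unique.
- status: no UNIQUE or single-column PK constraint.
- channel: declared UNIQUE → unique.
- rssi: no UNIQUE or single-column PK constraint.
- name: no UNIQUE or single-column PK constraint.
- battery: declared UNIQUE → unique.
- type: no UNIQUE or single-column PK constraint.
- message: declared UNIQUE → unique.
- firmware_id: no UNIQUE or single-column PK constraint.
- version: no UNIQUE or single-column PK constraint.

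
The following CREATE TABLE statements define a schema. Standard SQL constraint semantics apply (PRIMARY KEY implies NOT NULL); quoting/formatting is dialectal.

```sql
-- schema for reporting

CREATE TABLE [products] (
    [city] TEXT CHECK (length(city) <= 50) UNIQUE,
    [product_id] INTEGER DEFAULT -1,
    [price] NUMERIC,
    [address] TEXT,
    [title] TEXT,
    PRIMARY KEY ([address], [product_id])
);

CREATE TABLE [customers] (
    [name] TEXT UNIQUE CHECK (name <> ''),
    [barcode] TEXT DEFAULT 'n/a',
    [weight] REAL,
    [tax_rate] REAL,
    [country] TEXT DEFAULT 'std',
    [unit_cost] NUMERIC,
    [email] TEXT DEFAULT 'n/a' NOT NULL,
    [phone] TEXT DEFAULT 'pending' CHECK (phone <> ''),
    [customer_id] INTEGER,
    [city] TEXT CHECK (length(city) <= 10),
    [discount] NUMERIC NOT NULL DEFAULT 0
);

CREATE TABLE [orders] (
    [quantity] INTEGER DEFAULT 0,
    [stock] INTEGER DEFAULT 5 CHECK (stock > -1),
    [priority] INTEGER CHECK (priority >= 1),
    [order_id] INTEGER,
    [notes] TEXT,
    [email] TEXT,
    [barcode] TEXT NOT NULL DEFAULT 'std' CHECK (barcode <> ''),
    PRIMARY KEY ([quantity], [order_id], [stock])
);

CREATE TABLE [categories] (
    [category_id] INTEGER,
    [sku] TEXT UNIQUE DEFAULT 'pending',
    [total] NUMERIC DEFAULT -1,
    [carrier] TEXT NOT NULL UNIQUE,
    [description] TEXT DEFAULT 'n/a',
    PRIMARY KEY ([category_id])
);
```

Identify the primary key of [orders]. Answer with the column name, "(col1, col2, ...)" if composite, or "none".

(quantity, order_id, stock)

A table-level PRIMARY KEY clause names 3 columns: quantity, order_id, stock.
This is a composite key — the combination is unique, not each column individually.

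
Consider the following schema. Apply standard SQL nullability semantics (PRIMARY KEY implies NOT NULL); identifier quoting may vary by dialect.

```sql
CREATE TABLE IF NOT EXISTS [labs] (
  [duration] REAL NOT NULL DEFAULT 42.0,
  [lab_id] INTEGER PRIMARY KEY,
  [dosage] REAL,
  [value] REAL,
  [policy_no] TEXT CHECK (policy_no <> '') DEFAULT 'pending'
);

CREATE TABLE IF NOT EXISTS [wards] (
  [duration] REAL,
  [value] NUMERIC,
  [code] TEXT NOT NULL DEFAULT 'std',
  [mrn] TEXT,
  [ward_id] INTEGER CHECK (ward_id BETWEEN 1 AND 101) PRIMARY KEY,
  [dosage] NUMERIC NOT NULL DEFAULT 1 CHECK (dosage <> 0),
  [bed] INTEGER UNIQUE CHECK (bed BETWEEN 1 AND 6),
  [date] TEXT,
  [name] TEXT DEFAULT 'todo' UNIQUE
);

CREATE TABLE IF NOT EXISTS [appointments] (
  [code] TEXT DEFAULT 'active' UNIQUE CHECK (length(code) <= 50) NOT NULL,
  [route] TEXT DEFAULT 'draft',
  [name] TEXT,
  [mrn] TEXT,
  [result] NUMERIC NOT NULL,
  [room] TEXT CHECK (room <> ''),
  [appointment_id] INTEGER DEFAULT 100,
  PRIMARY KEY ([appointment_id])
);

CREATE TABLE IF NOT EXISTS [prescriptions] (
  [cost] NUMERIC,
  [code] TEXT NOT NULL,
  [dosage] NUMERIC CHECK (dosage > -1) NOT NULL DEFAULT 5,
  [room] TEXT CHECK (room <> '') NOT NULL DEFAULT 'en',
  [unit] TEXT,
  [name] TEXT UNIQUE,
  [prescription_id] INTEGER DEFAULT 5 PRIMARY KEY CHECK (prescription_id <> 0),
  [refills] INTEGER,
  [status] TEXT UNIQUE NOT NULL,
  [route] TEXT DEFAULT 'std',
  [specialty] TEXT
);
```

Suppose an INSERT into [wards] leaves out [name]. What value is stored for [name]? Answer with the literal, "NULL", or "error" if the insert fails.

'todo'

name has an explicit DEFAULT 'todo'.
When the column is omitted from an INSERT, that default is used.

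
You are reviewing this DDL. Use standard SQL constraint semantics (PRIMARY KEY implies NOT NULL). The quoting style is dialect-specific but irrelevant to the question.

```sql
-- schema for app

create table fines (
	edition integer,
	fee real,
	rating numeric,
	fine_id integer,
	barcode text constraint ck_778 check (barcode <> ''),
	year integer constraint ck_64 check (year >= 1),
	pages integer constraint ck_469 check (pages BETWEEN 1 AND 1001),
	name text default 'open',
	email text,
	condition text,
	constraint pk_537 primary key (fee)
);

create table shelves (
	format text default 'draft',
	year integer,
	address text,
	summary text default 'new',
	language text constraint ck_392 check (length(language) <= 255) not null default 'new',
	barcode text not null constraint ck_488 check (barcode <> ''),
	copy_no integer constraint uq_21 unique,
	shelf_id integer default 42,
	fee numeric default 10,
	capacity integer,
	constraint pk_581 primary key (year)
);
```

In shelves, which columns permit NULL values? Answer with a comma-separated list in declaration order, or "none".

- format: DEFAULT only fills an omitted column; an explicit NULL is still allowed → nullable.
- year: part of the PRIMARY KEY, which implies NOT NULL → not nullable.
- address: no NOT NULL constraint applies → nullable.
- summary: DEFAULT only fills an omitted column; an explicit NULL is still allowed → nullable.
- language: declared NOT NULL → not nullable.
- barcode: declared NOT NULL → not nullable.
- copy_no: UNIQUE does not imply NOT NULL → nullable.
- shelf_id: DEFAULT only fills an omitted column; an explicit NULL is still allowed → nullable.
- fee: DEFAULT only fills an omitted column; an explicit NULL is still allowed → nullable.
- capacity: no NOT NULL constraint applies → nullable.

format, address, summary, copy_no, shelf_id, fee, capacity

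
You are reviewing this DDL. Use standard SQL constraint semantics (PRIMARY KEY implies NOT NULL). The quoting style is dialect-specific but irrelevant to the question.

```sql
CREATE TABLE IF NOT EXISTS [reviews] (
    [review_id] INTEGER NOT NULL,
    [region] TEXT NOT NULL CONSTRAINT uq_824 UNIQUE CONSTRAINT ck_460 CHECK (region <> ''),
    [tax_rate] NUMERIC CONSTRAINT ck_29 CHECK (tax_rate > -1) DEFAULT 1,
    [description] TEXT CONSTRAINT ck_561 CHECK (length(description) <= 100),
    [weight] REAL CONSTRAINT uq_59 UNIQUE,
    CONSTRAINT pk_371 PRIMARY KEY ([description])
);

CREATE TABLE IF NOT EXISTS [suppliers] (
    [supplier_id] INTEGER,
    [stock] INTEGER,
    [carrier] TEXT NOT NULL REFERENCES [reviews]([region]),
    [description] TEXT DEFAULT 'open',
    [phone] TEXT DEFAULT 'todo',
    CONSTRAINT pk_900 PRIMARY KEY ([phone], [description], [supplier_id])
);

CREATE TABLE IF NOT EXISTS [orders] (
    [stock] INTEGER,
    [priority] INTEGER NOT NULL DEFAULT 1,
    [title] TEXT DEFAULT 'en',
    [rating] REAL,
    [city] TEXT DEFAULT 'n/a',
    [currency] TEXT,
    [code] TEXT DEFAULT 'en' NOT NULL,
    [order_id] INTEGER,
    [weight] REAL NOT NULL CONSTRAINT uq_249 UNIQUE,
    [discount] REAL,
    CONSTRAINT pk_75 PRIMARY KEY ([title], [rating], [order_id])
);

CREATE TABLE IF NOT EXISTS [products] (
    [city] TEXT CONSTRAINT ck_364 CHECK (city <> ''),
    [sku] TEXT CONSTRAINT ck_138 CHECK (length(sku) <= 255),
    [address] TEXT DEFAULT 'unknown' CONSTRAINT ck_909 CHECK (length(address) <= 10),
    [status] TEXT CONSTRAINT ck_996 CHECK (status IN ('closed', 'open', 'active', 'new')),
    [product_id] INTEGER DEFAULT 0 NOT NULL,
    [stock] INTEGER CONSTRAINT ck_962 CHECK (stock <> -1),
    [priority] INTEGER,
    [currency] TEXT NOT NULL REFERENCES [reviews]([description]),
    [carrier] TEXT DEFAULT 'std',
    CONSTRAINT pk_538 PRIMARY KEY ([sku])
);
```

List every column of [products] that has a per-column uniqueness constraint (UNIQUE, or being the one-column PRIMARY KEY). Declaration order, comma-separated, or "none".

sku

- city: no UNIQUE or single-column PK constraint.
- sku: single-column PRIMARY KEY → unique.
- address: no UNIQUE or single-column PK constraint.
- status: no UNIQUE or single-column PK constraint.
- product_id: no UNIQUE or single-column PK constraint.
- stock: no UNIQUE or single-column PK constraint.
- priority: no UNIQUE or single-column PK constraint.
- currency: no UNIQUE or single-column PK constraint.
- carrier: no UNIQUE or single-column PK constraint.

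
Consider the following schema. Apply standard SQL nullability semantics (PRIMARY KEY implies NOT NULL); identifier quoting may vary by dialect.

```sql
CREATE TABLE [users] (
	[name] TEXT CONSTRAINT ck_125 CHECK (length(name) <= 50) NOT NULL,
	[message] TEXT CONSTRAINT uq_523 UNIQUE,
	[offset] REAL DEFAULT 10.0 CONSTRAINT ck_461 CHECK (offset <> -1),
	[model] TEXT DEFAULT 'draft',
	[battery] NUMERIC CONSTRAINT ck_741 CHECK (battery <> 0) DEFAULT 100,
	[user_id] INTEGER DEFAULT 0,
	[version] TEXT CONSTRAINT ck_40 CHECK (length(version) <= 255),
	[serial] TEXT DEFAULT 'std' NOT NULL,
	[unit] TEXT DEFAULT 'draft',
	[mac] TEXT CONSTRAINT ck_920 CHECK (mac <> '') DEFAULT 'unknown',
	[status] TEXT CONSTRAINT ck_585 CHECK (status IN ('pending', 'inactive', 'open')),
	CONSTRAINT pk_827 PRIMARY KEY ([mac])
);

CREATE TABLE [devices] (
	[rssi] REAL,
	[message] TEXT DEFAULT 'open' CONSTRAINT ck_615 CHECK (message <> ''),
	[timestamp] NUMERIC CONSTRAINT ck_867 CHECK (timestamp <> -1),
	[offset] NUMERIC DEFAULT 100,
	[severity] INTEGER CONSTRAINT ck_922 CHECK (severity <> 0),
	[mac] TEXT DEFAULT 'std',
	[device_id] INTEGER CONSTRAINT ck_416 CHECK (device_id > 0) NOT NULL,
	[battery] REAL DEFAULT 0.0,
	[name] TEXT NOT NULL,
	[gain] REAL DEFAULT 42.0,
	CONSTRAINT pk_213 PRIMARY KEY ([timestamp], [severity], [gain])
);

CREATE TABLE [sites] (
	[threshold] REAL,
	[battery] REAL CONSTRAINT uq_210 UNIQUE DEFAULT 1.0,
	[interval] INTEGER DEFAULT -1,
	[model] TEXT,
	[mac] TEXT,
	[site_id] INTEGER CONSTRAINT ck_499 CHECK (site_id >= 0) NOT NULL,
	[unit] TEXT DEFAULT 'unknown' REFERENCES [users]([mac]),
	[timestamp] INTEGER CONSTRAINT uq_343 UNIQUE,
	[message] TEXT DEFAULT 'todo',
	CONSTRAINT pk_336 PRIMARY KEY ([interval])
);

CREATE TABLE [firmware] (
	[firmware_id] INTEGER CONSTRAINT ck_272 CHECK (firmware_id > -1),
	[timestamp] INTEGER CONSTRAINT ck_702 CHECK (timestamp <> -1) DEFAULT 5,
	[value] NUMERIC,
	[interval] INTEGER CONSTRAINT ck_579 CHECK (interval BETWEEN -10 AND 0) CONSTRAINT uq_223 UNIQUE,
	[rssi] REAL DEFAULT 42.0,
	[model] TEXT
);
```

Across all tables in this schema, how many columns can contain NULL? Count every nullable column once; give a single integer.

users: 8 nullable (message, offset, model, battery, user_id, version, unit, status — PK (mac) and explicit NOT NULL columns excluded).
devices: 5 nullable (rssi, message, offset, mac, battery — PK (timestamp, severity, gain) and explicit NOT NULL columns excluded).
sites: 7 nullable (threshold, battery, model, mac, unit, timestamp, message — PK (interval) and explicit NOT NULL columns excluded).
firmware: 6 nullable (firmware_id, timestamp, value, interval, rssi, model — PK none and explicit NOT NULL columns excluded).
Total: 8 + 5 + 7 + 6 = 26.

26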